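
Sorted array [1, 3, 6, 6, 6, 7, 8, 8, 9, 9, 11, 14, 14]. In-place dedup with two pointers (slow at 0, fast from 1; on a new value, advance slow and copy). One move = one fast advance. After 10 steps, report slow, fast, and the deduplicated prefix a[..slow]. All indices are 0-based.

(s=0,f=1) a[fast]=3≠a[slow]=1 write a[1]=3 → slow++,fast++
(s=1,f=2) a[fast]=6≠a[slow]=3 write a[2]=6 → slow++,fast++
(s=2,f=3) a[fast]=6=a[slow] dup → fast++
(s=2,f=4) a[fast]=6=a[slow] dup → fast++
(s=2,f=5) a[fast]=7≠a[slow]=6 write a[3]=7 → slow++,fast++
(s=3,f=6) a[fast]=8≠a[slow]=7 write a[4]=8 → slow++,fast++
(s=4,f=7) a[fast]=8=a[slow] dup → fast++
(s=4,f=8) a[fast]=9≠a[slow]=8 write a[5]=9 → slow++,fast++
(s=5,f=9) a[fast]=9=a[slow] dup → fast++
(s=5,f=10) a[fast]=11≠a[slow]=9 write a[6]=11 → slow++,fast++

slow=6, fast=11, prefix=[1, 3, 6, 7, 8, 9, 11]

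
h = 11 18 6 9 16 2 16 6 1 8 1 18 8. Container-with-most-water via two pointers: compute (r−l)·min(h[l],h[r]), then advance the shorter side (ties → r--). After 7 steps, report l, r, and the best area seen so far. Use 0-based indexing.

l=1, r=6, best area=180

[0,12] min(11,8)*12=96 best=96 * → r--
[0,11] min(11,18)*11=121 best=121 * → l++
[1,11] min(18,18)*10=180 best=180 * → r--
[1,10] min(18,1)*9=9 best=180 → r--
[1,9] min(18,8)*8=64 best=180 → r--
[1,8] min(18,1)*7=7 best=180 → r--
[1,7] min(18,6)*6=36 best=180 → r--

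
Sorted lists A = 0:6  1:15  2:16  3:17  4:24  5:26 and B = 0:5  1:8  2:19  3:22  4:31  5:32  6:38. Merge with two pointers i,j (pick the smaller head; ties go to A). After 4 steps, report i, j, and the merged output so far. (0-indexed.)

i=0 j=0: A[i]=6>B[j]=5 take 5, j++
i=0 j=1: A[i]=6<=B[j]=8 take 6, i++
i=1 j=1: A[i]=15>B[j]=8 take 8, j++
i=1 j=2: A[i]=15<=B[j]=19 take 15, i++

i=2, j=2, merged so far=[5, 6, 8, 15]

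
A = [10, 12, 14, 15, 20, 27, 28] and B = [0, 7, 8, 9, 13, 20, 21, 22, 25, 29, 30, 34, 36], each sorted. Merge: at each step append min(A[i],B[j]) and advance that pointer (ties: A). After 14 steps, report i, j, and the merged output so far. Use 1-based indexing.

i=6, j=10, merged so far=[0, 7, 8, 9, 10, 12, 13, 14, 15, 20, 20, 21, 22, 25]

i=1 j=1: A[i]=10>B[j]=0 take 0, j++
i=1 j=2: A[i]=10>B[j]=7 take 7, j++
i=1 j=3: A[i]=10>B[j]=8 take 8, j++
i=1 j=4: A[i]=10>B[j]=9 take 9, j++
i=1 j=5: A[i]=10<=B[j]=13 take 10, i++
i=2 j=5: A[i]=12<=B[j]=13 take 12, i++
i=3 j=5: A[i]=14>B[j]=13 take 13, j++
i=3 j=6: A[i]=14<=B[j]=20 take 14, i++
i=4 j=6: A[i]=15<=B[j]=20 take 15, i++
i=5 j=6: A[i]=20<=B[j]=20 take 20, i++
i=6 j=6: A[i]=27>B[j]=20 take 20, j++
i=6 j=7: A[i]=27>B[j]=21 take 21, j++
i=6 j=8: A[i]=27>B[j]=22 take 22, j++
i=6 j=9: A[i]=27>B[j]=25 take 25, j++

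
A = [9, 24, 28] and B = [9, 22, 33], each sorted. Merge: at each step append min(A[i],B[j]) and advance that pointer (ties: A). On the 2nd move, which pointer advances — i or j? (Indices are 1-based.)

i=1 j=1: A[i]=9<=B[j]=9 take 9, i++
i=2 j=1: A[i]=24>B[j]=9 take 9, j++

j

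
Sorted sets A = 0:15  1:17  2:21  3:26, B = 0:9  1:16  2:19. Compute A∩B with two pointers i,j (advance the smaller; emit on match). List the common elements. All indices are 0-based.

[i=0,j=0] 15>9 → j++
[i=0,j=1] 15<16 → i++
[i=1,j=1] 17>16 → j++
[i=1,j=2] 17<19 → i++
[i=2,j=2] 21>19 → j++

intersection = []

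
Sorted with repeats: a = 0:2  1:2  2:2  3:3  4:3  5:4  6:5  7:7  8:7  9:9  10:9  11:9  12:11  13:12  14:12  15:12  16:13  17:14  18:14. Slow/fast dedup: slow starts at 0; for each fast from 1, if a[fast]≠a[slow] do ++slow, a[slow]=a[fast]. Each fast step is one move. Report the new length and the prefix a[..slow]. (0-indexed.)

(s=0,f=1) a[fast]=2=a[slow] dup → fast++
(s=0,f=2) a[fast]=2=a[slow] dup → fast++
(s=0,f=3) a[fast]=3≠a[slow]=2 write a[1]=3 → slow++,fast++
(s=1,f=4) a[fast]=3=a[slow] dup → fast++
(s=1,f=5) a[fast]=4≠a[slow]=3 write a[2]=4 → slow++,fast++
(s=2,f=6) a[fast]=5≠a[slow]=4 write a[3]=5 → slow++,fast++
(s=3,f=7) a[fast]=7≠a[slow]=5 write a[4]=7 → slow++,fast++
(s=4,f=8) a[fast]=7=a[slow] dup → fast++
(s=4,f=9) a[fast]=9≠a[slow]=7 write a[5]=9 → slow++,fast++
(s=5,f=10) a[fast]=9=a[slow] dup → fast++
(s=5,f=11) a[fast]=9=a[slow] dup → fast++
(s=5,f=12) a[fast]=11≠a[slow]=9 write a[6]=11 → slow++,fast++
(s=6,f=13) a[fast]=12≠a[slow]=11 write a[7]=12 → slow++,fast++
(s=7,f=14) a[fast]=12=a[slow] dup → fast++
(s=7,f=15) a[fast]=12=a[slow] dup → fast++
(s=7,f=16) a[fast]=13≠a[slow]=12 write a[8]=13 → slow++,fast++
(s=8,f=17) a[fast]=14≠a[slow]=13 write a[9]=14 → slow++,fast++
(s=9,f=18) a[fast]=14=a[slow] dup → fast++

length 10; prefix = [2, 3, 4, 5, 7, 9, 11, 12, 13, 14]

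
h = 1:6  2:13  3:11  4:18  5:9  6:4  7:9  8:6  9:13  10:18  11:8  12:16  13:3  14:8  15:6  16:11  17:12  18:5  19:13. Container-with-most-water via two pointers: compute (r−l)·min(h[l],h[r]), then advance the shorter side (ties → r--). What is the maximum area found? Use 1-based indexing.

l=1 r=19: min(6,13)*18=108 best=108 *, l++
l=2 r=19: min(13,13)*17=221 best=221 *, r--
l=2 r=18: min(13,5)*16=80 best=221, r--
l=2 r=17: min(13,12)*15=180 best=221, r--
l=2 r=16: min(13,11)*14=154 best=221, r--
l=2 r=15: min(13,6)*13=78 best=221, r--
l=2 r=14: min(13,8)*12=96 best=221, r--
l=2 r=13: min(13,3)*11=33 best=221, r--
l=2 r=12: min(13,16)*10=130 best=221, l++
l=3 r=12: min(11,16)*9=99 best=221, l++
l=4 r=12: min(18,16)*8=128 best=221, r--
l=4 r=11: min(18,8)*7=56 best=221, r--
l=4 r=10: min(18,18)*6=108 best=221, r--
l=4 r=9: min(18,13)*5=65 best=221, r--
l=4 r=8: min(18,6)*4=24 best=221, r--
l=4 r=7: min(18,9)*3=27 best=221, r--
l=4 r=6: min(18,4)*2=8 best=221, r--
l=4 r=5: min(18,9)*1=9 best=221, r--

max area = 221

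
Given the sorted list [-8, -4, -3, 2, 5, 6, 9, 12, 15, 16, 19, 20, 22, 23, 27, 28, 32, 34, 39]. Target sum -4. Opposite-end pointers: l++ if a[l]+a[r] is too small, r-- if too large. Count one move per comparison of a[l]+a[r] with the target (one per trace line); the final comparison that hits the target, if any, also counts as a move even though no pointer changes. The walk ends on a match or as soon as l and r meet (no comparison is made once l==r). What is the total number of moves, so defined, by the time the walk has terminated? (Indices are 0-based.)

18 moves

[0,18] -8+39=31 >-4 → r--
[0,17] -8+34=26 >-4 → r--
[0,16] -8+32=24 >-4 → r--
[0,15] -8+28=20 >-4 → r--
[0,14] -8+27=19 >-4 → r--
[0,13] -8+23=15 >-4 → r--
[0,12] -8+22=14 >-4 → r--
[0,11] -8+20=12 >-4 → r--
[0,10] -8+19=11 >-4 → r--
[0,9] -8+16=8 >-4 → r--
[0,8] -8+15=7 >-4 → r--
[0,7] -8+12=4 >-4 → r--
[0,6] -8+9=1 >-4 → r--
[0,5] -8+6=-2 >-4 → r--
[0,4] -8+5=-3 >-4 → r--
[0,3] -8+2=-6 <-4 → l++
[1,3] -4+2=-2 >-4 → r--
[1,2] -4+-3=-7 <-4 → l++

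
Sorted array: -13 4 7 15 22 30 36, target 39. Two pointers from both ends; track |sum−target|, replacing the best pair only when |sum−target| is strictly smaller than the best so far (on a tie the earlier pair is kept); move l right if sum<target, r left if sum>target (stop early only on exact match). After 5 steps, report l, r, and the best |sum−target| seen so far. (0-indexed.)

[0,6] -13+36=23 d=16 * → l++
[1,6] 4+36=40 d=1 * → r--
[1,5] 4+30=34 d=5 → l++
[2,5] 7+30=37 d=2 → l++
[3,5] 15+30=45 d=6 → r--

l=3, r=4, best |Δ|=1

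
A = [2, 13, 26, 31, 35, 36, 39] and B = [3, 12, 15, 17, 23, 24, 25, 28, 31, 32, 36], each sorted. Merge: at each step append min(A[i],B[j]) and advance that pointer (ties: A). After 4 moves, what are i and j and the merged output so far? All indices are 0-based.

i=0 j=0: A[i]=2<=B[j]=3 take 2, i++
i=1 j=0: A[i]=13>B[j]=3 take 3, j++
i=1 j=1: A[i]=13>B[j]=12 take 12, j++
i=1 j=2: A[i]=13<=B[j]=15 take 13, i++

i=2, j=2, merged so far=[2, 3, 12, 13]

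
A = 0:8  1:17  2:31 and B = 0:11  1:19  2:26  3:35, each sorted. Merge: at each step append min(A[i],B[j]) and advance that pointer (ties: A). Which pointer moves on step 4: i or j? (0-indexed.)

j

i=0 j=0: A[i]=8<=B[j]=11 take 8, i++
i=1 j=0: A[i]=17>B[j]=11 take 11, j++
i=1 j=1: A[i]=17<=B[j]=19 take 17, i++
i=2 j=1: A[i]=31>B[j]=19 take 19, j++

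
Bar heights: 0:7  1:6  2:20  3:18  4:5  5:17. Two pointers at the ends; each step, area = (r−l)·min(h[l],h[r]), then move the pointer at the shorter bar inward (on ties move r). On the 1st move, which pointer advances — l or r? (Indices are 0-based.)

l

l=0 r=5: min(7,17)*5=35 best=35 *, l++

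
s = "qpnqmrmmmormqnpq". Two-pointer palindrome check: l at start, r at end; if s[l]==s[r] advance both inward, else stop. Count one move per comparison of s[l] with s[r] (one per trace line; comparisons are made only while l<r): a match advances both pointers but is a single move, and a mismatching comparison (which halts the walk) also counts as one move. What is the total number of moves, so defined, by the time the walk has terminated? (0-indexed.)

[0,15] 'q'=='q' → l++,r--
[1,14] 'p'=='p' → l++,r--
[2,13] 'n'=='n' → l++,r--
[3,12] 'q'=='q' → l++,r--
[4,11] 'm'=='m' → l++,r--
[5,10] 'r'=='r' → l++,r--
[6,9] 'm'!='o' → stop

7 moves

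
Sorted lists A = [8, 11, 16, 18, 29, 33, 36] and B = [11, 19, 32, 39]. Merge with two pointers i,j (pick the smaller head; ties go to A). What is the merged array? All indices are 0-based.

[8, 11, 11, 16, 18, 19, 29, 32, 33, 36, 39]

[i=0,j=0] A[i]=8<=B[j]=11 take 8 → i++
[i=1,j=0] A[i]=11<=B[j]=11 take 11 → i++
[i=2,j=0] A[i]=16>B[j]=11 take 11 → j++
[i=2,j=1] A[i]=16<=B[j]=19 take 16 → i++
[i=3,j=1] A[i]=18<=B[j]=19 take 18 → i++
[i=4,j=1] A[i]=29>B[j]=19 take 19 → j++
[i=4,j=2] A[i]=29<=B[j]=32 take 29 → i++
[i=5,j=2] A[i]=33>B[j]=32 take 32 → j++
[i=5,j=3] A[i]=33<=B[j]=39 take 33 → i++
[i=6,j=3] A[i]=36<=B[j]=39 take 36 → i++
[i=7,j=3] A done, take B[j]=39 → j++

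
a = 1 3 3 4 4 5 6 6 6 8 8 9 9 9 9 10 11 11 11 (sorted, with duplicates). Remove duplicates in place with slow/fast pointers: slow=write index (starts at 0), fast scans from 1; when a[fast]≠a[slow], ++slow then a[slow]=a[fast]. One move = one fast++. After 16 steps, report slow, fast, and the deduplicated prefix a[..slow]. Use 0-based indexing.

slow=8, fast=17, prefix=[1, 3, 4, 5, 6, 8, 9, 10, 11]

(s=0,f=1) a[fast]=3≠a[slow]=1 write a[1]=3 → slow++,fast++
(s=1,f=2) a[fast]=3=a[slow] dup → fast++
(s=1,f=3) a[fast]=4≠a[slow]=3 write a[2]=4 → slow++,fast++
(s=2,f=4) a[fast]=4=a[slow] dup → fast++
(s=2,f=5) a[fast]=5≠a[slow]=4 write a[3]=5 → slow++,fast++
(s=3,f=6) a[fast]=6≠a[slow]=5 write a[4]=6 → slow++,fast++
(s=4,f=7) a[fast]=6=a[slow] dup → fast++
(s=4,f=8) a[fast]=6=a[slow] dup → fast++
(s=4,f=9) a[fast]=8≠a[slow]=6 write a[5]=8 → slow++,fast++
(s=5,f=10) a[fast]=8=a[slow] dup → fast++
(s=5,f=11) a[fast]=9≠a[slow]=8 write a[6]=9 → slow++,fast++
(s=6,f=12) a[fast]=9=a[slow] dup → fast++
(s=6,f=13) a[fast]=9=a[slow] dup → fast++
(s=6,f=14) a[fast]=9=a[slow] dup → fast++
(s=6,f=15) a[fast]=10≠a[slow]=9 write a[7]=10 → slow++,fast++
(s=7,f=16) a[fast]=11≠a[slow]=10 write a[8]=11 → slow++,fast++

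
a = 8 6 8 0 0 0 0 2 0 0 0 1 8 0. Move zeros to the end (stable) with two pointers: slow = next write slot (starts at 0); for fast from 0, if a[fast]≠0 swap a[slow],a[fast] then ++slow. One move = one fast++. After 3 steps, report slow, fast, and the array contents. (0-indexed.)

slow=3, fast=3, a=[8, 6, 8, 0, 0, 0, 0, 2, 0, 0, 0, 1, 8, 0]

slow=0 fast=0: a[fast]=8≠0 swap→a[0]=8, slow++,fast++
slow=1 fast=1: a[fast]=6≠0 swap→a[1]=6, slow++,fast++
slow=2 fast=2: a[fast]=8≠0 swap→a[2]=8, slow++,fast++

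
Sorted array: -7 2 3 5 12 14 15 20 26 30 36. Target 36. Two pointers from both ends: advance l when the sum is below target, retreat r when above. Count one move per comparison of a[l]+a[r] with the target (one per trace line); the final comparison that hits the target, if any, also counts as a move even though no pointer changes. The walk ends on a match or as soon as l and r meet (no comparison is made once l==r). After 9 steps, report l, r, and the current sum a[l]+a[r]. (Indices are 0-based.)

l=6, r=7, sum=35

l=0 r=10: -7+36=29 <36, l++
l=1 r=10: 2+36=38 >36, r--
l=1 r=9: 2+30=32 <36, l++
l=2 r=9: 3+30=33 <36, l++
l=3 r=9: 5+30=35 <36, l++
l=4 r=9: 12+30=42 >36, r--
l=4 r=8: 12+26=38 >36, r--
l=4 r=7: 12+20=32 <36, l++
l=5 r=7: 14+20=34 <36, l++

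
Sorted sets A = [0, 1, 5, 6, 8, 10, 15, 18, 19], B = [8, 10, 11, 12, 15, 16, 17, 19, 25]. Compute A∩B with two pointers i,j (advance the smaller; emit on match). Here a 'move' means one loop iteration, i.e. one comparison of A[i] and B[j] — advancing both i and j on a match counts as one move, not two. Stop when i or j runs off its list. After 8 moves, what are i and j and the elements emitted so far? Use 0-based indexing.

[i=0,j=0] 0<8 → i++
[i=1,j=0] 1<8 → i++
[i=2,j=0] 5<8 → i++
[i=3,j=0] 6<8 → i++
[i=4,j=0] 8==8 emit → i++,j++
[i=5,j=1] 10==10 emit → i++,j++
[i=6,j=2] 15>11 → j++
[i=6,j=3] 15>12 → j++

i=6, j=4, emitted=[8, 10]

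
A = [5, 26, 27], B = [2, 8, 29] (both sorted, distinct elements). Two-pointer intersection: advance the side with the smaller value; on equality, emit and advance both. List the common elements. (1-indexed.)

intersection = []

[i=1,j=1] 5>2 → j++
[i=1,j=2] 5<8 → i++
[i=2,j=2] 26>8 → j++
[i=2,j=3] 26<29 → i++
[i=3,j=3] 27<29 → i++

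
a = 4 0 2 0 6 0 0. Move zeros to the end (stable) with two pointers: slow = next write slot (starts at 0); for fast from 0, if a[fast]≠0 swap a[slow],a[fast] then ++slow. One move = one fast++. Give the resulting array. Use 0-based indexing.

(s=0,f=0) a[fast]=4≠0 swap→a[0]=4 → slow++,fast++
(s=1,f=1) a[fast]=0 → fast++
(s=1,f=2) a[fast]=2≠0 swap→a[1]=2 → slow++,fast++
(s=2,f=3) a[fast]=0 → fast++
(s=2,f=4) a[fast]=6≠0 swap→a[2]=6 → slow++,fast++
(s=3,f=5) a[fast]=0 → fast++
(s=3,f=6) a[fast]=0 → fast++

[4, 2, 6, 0, 0, 0, 0]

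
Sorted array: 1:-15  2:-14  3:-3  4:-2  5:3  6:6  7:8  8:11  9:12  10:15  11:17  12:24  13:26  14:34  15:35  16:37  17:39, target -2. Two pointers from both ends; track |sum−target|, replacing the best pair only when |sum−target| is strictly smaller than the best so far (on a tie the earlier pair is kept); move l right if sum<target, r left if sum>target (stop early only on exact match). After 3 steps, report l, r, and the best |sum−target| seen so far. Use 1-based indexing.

l=1, r=14, best |Δ|=22

l=1 r=17: -15+39=24 d=26 *, r--
l=1 r=16: -15+37=22 d=24 *, r--
l=1 r=15: -15+35=20 d=22 *, r--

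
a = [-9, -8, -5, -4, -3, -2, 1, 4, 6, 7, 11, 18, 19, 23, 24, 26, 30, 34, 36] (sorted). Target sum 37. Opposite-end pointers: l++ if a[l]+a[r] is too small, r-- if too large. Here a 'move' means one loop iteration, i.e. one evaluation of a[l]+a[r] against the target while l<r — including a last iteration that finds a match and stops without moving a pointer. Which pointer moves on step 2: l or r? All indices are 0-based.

l

l=0 r=18: -9+36=27 <37, l++
l=1 r=18: -8+36=28 <37, l++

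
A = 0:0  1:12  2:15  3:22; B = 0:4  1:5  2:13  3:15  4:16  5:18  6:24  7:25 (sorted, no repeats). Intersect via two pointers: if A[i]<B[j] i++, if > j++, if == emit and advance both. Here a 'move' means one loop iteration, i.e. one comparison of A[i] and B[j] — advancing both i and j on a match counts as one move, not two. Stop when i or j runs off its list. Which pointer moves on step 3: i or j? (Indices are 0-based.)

j

[i=0,j=0] 0<4 → i++
[i=1,j=0] 12>4 → j++
[i=1,j=1] 12>5 → j++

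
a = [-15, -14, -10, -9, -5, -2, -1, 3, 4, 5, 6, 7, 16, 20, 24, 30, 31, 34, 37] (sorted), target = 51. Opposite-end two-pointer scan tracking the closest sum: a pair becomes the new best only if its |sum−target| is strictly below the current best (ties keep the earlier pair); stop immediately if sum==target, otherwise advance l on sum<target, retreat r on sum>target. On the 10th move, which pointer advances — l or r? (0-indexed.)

l

l=0 r=18: -15+37=22 d=29 *, l++
l=1 r=18: -14+37=23 d=28 *, l++
l=2 r=18: -10+37=27 d=24 *, l++
l=3 r=18: -9+37=28 d=23 *, l++
l=4 r=18: -5+37=32 d=19 *, l++
l=5 r=18: -2+37=35 d=16 *, l++
l=6 r=18: -1+37=36 d=15 *, l++
l=7 r=18: 3+37=40 d=11 *, l++
l=8 r=18: 4+37=41 d=10 *, l++
l=9 r=18: 5+37=42 d=9 *, l++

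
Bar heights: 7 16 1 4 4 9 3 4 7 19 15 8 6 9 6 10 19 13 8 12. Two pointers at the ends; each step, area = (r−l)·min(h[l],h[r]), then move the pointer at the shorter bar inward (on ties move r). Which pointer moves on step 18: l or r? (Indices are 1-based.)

l=1 r=20: min(7,12)*19=133 best=133 *, l++
l=2 r=20: min(16,12)*18=216 best=216 *, r--
l=2 r=19: min(16,8)*17=136 best=216, r--
l=2 r=18: min(16,13)*16=208 best=216, r--
l=2 r=17: min(16,19)*15=240 best=240 *, l++
l=3 r=17: min(1,19)*14=14 best=240, l++
l=4 r=17: min(4,19)*13=52 best=240, l++
l=5 r=17: min(4,19)*12=48 best=240, l++
l=6 r=17: min(9,19)*11=99 best=240, l++
l=7 r=17: min(3,19)*10=30 best=240, l++
l=8 r=17: min(4,19)*9=36 best=240, l++
l=9 r=17: min(7,19)*8=56 best=240, l++
l=10 r=17: min(19,19)*7=133 best=240, r--
l=10 r=16: min(19,10)*6=60 best=240, r--
l=10 r=15: min(19,6)*5=30 best=240, r--
l=10 r=14: min(19,9)*4=36 best=240, r--
l=10 r=13: min(19,6)*3=18 best=240, r--
l=10 r=12: min(19,8)*2=16 best=240, r--

r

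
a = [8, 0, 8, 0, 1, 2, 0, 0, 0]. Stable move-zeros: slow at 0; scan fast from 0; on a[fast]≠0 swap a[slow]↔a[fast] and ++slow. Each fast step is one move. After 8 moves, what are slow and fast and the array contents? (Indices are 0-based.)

slow=0 fast=0: a[fast]=8≠0 swap→a[0]=8, slow++,fast++
slow=1 fast=1: a[fast]=0, fast++
slow=1 fast=2: a[fast]=8≠0 swap→a[1]=8, slow++,fast++
slow=2 fast=3: a[fast]=0, fast++
slow=2 fast=4: a[fast]=1≠0 swap→a[2]=1, slow++,fast++
slow=3 fast=5: a[fast]=2≠0 swap→a[3]=2, slow++,fast++
slow=4 fast=6: a[fast]=0, fast++
slow=4 fast=7: a[fast]=0, fast++

slow=4, fast=8, a=[8, 8, 1, 2, 0, 0, 0, 0, 0]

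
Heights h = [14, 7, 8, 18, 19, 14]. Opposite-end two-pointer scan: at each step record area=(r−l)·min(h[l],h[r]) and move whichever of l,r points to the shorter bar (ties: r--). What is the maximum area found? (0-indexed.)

max area = 70

l=0 r=5: min(14,14)*5=70 best=70 *, r--
l=0 r=4: min(14,19)*4=56 best=70, l++
l=1 r=4: min(7,19)*3=21 best=70, l++
l=2 r=4: min(8,19)*2=16 best=70, l++
l=3 r=4: min(18,19)*1=18 best=70, l++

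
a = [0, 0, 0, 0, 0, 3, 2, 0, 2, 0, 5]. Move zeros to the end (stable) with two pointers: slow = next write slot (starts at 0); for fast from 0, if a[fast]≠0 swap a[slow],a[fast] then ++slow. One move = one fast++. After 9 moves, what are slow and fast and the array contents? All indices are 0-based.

slow=3, fast=9, a=[3, 2, 2, 0, 0, 0, 0, 0, 0, 0, 5]

slow=0 fast=0: a[fast]=0, fast++
slow=0 fast=1: a[fast]=0, fast++
slow=0 fast=2: a[fast]=0, fast++
slow=0 fast=3: a[fast]=0, fast++
slow=0 fast=4: a[fast]=0, fast++
slow=0 fast=5: a[fast]=3≠0 swap→a[0]=3, slow++,fast++
slow=1 fast=6: a[fast]=2≠0 swap→a[1]=2, slow++,fast++
slow=2 fast=7: a[fast]=0, fast++
slow=2 fast=8: a[fast]=2≠0 swap→a[2]=2, slow++,fast++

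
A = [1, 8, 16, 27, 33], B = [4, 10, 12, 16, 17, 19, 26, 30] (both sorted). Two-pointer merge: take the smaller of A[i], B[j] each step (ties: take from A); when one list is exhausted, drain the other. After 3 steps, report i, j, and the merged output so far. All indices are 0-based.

i=2, j=1, merged so far=[1, 4, 8]

i=0 j=0: A[i]=1<=B[j]=4 take 1, i++
i=1 j=0: A[i]=8>B[j]=4 take 4, j++
i=1 j=1: A[i]=8<=B[j]=10 take 8, i++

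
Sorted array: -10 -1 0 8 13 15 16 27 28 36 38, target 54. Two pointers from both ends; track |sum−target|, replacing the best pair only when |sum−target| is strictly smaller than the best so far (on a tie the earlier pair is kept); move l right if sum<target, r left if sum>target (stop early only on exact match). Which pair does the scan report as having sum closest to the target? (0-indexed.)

[0,10] -10+38=28 d=26 * → l++
[1,10] -1+38=37 d=17 * → l++
[2,10] 0+38=38 d=16 * → l++
[3,10] 8+38=46 d=8 * → l++
[4,10] 13+38=51 d=3 * → l++
[5,10] 15+38=53 d=1 * → l++
[6,10] 16+38=54 d=0 * → stop

pair (16, 38) with sum 54 (|Δ|=0)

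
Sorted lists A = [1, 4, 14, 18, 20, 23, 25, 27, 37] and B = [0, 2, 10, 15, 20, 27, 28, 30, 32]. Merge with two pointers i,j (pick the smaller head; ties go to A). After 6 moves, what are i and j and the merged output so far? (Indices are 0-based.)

i=3, j=3, merged so far=[0, 1, 2, 4, 10, 14]

[i=0,j=0] A[i]=1>B[j]=0 take 0 → j++
[i=0,j=1] A[i]=1<=B[j]=2 take 1 → i++
[i=1,j=1] A[i]=4>B[j]=2 take 2 → j++
[i=1,j=2] A[i]=4<=B[j]=10 take 4 → i++
[i=2,j=2] A[i]=14>B[j]=10 take 10 → j++
[i=2,j=3] A[i]=14<=B[j]=15 take 14 → i++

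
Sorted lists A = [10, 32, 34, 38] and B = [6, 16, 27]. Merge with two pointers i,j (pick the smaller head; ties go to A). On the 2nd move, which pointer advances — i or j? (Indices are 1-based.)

i

i=1 j=1: A[i]=10>B[j]=6 take 6, j++
i=1 j=2: A[i]=10<=B[j]=16 take 10, i++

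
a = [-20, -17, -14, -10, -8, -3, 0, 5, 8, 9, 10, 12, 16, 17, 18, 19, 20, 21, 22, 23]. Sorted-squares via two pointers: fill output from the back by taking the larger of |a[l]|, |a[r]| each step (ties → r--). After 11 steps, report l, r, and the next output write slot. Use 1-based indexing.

l=1 r=20: |-20|<=|23| out[20]=529, r--
l=1 r=19: |-20|<=|22| out[19]=484, r--
l=1 r=18: |-20|<=|21| out[18]=441, r--
l=1 r=17: |-20|<=|20| out[17]=400, r--
l=1 r=16: |-20|>|19| out[16]=400, l++
l=2 r=16: |-17|<=|19| out[15]=361, r--
l=2 r=15: |-17|<=|18| out[14]=324, r--
l=2 r=14: |-17|<=|17| out[13]=289, r--
l=2 r=13: |-17|>|16| out[12]=289, l++
l=3 r=13: |-14|<=|16| out[11]=256, r--
l=3 r=12: |-14|>|12| out[10]=196, l++

l=4, r=12, next write slot=9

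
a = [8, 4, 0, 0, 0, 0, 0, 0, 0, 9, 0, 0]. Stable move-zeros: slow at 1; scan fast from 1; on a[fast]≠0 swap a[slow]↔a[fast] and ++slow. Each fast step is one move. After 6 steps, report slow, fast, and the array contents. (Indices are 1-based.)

(s=1,f=1) a[fast]=8≠0 swap→a[1]=8 → slow++,fast++
(s=2,f=2) a[fast]=4≠0 swap→a[2]=4 → slow++,fast++
(s=3,f=3) a[fast]=0 → fast++
(s=3,f=4) a[fast]=0 → fast++
(s=3,f=5) a[fast]=0 → fast++
(s=3,f=6) a[fast]=0 → fast++

slow=3, fast=7, a=[8, 4, 0, 0, 0, 0, 0, 0, 0, 9, 0, 0]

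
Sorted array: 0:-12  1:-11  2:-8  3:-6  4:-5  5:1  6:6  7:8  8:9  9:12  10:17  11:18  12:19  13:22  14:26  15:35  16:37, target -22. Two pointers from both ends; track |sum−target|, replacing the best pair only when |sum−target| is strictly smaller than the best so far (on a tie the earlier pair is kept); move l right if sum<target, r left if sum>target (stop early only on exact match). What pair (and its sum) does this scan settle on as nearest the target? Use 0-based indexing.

l=0 r=16: -12+37=25 d=47 *, r--
l=0 r=15: -12+35=23 d=45 *, r--
l=0 r=14: -12+26=14 d=36 *, r--
l=0 r=13: -12+22=10 d=32 *, r--
l=0 r=12: -12+19=7 d=29 *, r--
l=0 r=11: -12+18=6 d=28 *, r--
l=0 r=10: -12+17=5 d=27 *, r--
l=0 r=9: -12+12=0 d=22 *, r--
l=0 r=8: -12+9=-3 d=19 *, r--
l=0 r=7: -12+8=-4 d=18 *, r--
l=0 r=6: -12+6=-6 d=16 *, r--
l=0 r=5: -12+1=-11 d=11 *, r--
l=0 r=4: -12+-5=-17 d=5 *, r--
l=0 r=3: -12+-6=-18 d=4 *, r--
l=0 r=2: -12+-8=-20 d=2 *, r--
l=0 r=1: -12+-11=-23 d=1 *, l++

pair (-12, -11) with sum -23 (|Δ|=1)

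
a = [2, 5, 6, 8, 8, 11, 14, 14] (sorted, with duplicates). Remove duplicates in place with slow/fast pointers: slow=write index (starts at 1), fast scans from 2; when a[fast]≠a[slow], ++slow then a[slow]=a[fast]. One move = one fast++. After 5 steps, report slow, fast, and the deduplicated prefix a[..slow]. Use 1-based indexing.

(s=1,f=2) a[fast]=5≠a[slow]=2 write a[2]=5 → slow++,fast++
(s=2,f=3) a[fast]=6≠a[slow]=5 write a[3]=6 → slow++,fast++
(s=3,f=4) a[fast]=8≠a[slow]=6 write a[4]=8 → slow++,fast++
(s=4,f=5) a[fast]=8=a[slow] dup → fast++
(s=4,f=6) a[fast]=11≠a[slow]=8 write a[5]=11 → slow++,fast++

slow=5, fast=7, prefix=[2, 5, 6, 8, 11]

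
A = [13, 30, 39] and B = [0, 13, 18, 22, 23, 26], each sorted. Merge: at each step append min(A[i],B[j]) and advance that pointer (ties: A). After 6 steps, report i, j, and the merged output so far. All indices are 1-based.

i=1 j=1: A[i]=13>B[j]=0 take 0, j++
i=1 j=2: A[i]=13<=B[j]=13 take 13, i++
i=2 j=2: A[i]=30>B[j]=13 take 13, j++
i=2 j=3: A[i]=30>B[j]=18 take 18, j++
i=2 j=4: A[i]=30>B[j]=22 take 22, j++
i=2 j=5: A[i]=30>B[j]=23 take 23, j++

i=2, j=6, merged so far=[0, 13, 13, 18, 22, 23]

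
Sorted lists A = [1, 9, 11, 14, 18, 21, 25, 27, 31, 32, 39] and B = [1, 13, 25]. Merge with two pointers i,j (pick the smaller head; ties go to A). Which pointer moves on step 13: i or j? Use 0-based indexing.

i

i=0 j=0: A[i]=1<=B[j]=1 take 1, i++
i=1 j=0: A[i]=9>B[j]=1 take 1, j++
i=1 j=1: A[i]=9<=B[j]=13 take 9, i++
i=2 j=1: A[i]=11<=B[j]=13 take 11, i++
i=3 j=1: A[i]=14>B[j]=13 take 13, j++
i=3 j=2: A[i]=14<=B[j]=25 take 14, i++
i=4 j=2: A[i]=18<=B[j]=25 take 18, i++
i=5 j=2: A[i]=21<=B[j]=25 take 21, i++
i=6 j=2: A[i]=25<=B[j]=25 take 25, i++
i=7 j=2: A[i]=27>B[j]=25 take 25, j++
i=7 j=3: B done, take A[i]=27, i++
i=8 j=3: B done, take A[i]=31, i++
i=9 j=3: B done, take A[i]=32, i++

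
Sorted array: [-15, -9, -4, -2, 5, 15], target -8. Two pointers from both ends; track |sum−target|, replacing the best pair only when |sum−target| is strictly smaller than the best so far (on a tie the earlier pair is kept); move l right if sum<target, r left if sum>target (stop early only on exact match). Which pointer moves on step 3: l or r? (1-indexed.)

l=1 r=6: -15+15=0 d=8 *, r--
l=1 r=5: -15+5=-10 d=2 *, l++
l=2 r=5: -9+5=-4 d=4, r--

r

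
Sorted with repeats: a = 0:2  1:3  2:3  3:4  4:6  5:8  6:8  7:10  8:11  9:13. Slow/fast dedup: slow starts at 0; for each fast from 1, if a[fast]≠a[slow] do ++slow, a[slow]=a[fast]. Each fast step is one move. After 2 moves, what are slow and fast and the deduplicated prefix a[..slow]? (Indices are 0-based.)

slow=1, fast=3, prefix=[2, 3]

(s=0,f=1) a[fast]=3≠a[slow]=2 write a[1]=3 → slow++,fast++
(s=1,f=2) a[fast]=3=a[slow] dup → fast++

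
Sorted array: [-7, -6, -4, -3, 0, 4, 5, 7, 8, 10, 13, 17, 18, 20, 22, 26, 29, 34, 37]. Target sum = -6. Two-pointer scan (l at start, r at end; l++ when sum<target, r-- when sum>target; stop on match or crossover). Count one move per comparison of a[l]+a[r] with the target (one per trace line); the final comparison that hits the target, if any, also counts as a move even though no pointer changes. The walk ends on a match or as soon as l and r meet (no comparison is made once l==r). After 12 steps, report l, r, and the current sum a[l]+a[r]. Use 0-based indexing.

l=0, r=6, sum=-2

l=0 r=18: -7+37=30 >-6, r--
l=0 r=17: -7+34=27 >-6, r--
l=0 r=16: -7+29=22 >-6, r--
l=0 r=15: -7+26=19 >-6, r--
l=0 r=14: -7+22=15 >-6, r--
l=0 r=13: -7+20=13 >-6, r--
l=0 r=12: -7+18=11 >-6, r--
l=0 r=11: -7+17=10 >-6, r--
l=0 r=10: -7+13=6 >-6, r--
l=0 r=9: -7+10=3 >-6, r--
l=0 r=8: -7+8=1 >-6, r--
l=0 r=7: -7+7=0 >-6, r--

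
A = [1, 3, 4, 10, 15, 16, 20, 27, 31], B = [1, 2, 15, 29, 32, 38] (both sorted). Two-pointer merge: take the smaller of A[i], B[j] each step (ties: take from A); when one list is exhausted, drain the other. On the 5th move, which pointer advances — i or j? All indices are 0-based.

[i=0,j=0] A[i]=1<=B[j]=1 take 1 → i++
[i=1,j=0] A[i]=3>B[j]=1 take 1 → j++
[i=1,j=1] A[i]=3>B[j]=2 take 2 → j++
[i=1,j=2] A[i]=3<=B[j]=15 take 3 → i++
[i=2,j=2] A[i]=4<=B[j]=15 take 4 → i++

i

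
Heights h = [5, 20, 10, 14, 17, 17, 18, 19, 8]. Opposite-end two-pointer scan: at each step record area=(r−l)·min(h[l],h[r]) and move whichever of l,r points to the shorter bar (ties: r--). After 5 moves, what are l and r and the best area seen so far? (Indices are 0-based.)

l=1, r=4, best area=114

[0,8] min(5,8)*8=40 best=40 * → l++
[1,8] min(20,8)*7=56 best=56 * → r--
[1,7] min(20,19)*6=114 best=114 * → r--
[1,6] min(20,18)*5=90 best=114 → r--
[1,5] min(20,17)*4=68 best=114 → r--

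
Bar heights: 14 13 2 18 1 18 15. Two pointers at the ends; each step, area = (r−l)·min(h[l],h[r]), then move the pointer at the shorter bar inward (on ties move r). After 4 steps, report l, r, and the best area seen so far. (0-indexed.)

l=3, r=5, best area=84

l=0 r=6: min(14,15)*6=84 best=84 *, l++
l=1 r=6: min(13,15)*5=65 best=84, l++
l=2 r=6: min(2,15)*4=8 best=84, l++
l=3 r=6: min(18,15)*3=45 best=84, r--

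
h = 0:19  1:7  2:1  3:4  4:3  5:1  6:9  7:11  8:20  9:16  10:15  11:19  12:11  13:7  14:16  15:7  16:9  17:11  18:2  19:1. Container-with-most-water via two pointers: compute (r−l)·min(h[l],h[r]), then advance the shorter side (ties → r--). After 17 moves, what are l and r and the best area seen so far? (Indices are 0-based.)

[0,19] min(19,1)*19=19 best=19 * → r--
[0,18] min(19,2)*18=36 best=36 * → r--
[0,17] min(19,11)*17=187 best=187 * → r--
[0,16] min(19,9)*16=144 best=187 → r--
[0,15] min(19,7)*15=105 best=187 → r--
[0,14] min(19,16)*14=224 best=224 * → r--
[0,13] min(19,7)*13=91 best=224 → r--
[0,12] min(19,11)*12=132 best=224 → r--
[0,11] min(19,19)*11=209 best=224 → r--
[0,10] min(19,15)*10=150 best=224 → r--
[0,9] min(19,16)*9=144 best=224 → r--
[0,8] min(19,20)*8=152 best=224 → l++
[1,8] min(7,20)*7=49 best=224 → l++
[2,8] min(1,20)*6=6 best=224 → l++
[3,8] min(4,20)*5=20 best=224 → l++
[4,8] min(3,20)*4=12 best=224 → l++
[5,8] min(1,20)*3=3 best=224 → l++

l=6, r=8, best area=224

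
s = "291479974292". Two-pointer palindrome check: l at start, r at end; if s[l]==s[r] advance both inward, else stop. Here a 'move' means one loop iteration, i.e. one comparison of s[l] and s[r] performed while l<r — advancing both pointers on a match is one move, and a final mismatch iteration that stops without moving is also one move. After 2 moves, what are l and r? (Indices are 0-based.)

l=2, r=9

l=0 r=11: '2'=='2', l++,r--
l=1 r=10: '9'=='9', l++,r--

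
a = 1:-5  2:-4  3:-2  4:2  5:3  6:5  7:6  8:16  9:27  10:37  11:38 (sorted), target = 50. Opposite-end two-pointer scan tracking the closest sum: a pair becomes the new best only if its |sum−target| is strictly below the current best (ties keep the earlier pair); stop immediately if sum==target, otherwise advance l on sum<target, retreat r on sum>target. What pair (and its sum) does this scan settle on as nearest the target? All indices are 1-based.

[1,11] -5+38=33 d=17 * → l++
[2,11] -4+38=34 d=16 * → l++
[3,11] -2+38=36 d=14 * → l++
[4,11] 2+38=40 d=10 * → l++
[5,11] 3+38=41 d=9 * → l++
[6,11] 5+38=43 d=7 * → l++
[7,11] 6+38=44 d=6 * → l++
[8,11] 16+38=54 d=4 * → r--
[8,10] 16+37=53 d=3 * → r--
[8,9] 16+27=43 d=7 → l++

pair (16, 37) with sum 53 (|Δ|=3)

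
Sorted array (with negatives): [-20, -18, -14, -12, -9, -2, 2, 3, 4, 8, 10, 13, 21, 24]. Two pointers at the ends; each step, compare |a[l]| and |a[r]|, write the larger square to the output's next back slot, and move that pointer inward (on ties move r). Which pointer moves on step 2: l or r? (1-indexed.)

r

l=1 r=14: |-20|<=|24| out[14]=576, r--
l=1 r=13: |-20|<=|21| out[13]=441, r--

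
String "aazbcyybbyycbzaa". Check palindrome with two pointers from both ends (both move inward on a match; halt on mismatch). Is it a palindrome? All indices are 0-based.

palindrome

l=0 r=15: 'a'=='a', l++,r--
l=1 r=14: 'a'=='a', l++,r--
l=2 r=13: 'z'=='z', l++,r--
l=3 r=12: 'b'=='b', l++,r--
l=4 r=11: 'c'=='c', l++,r--
l=5 r=10: 'y'=='y', l++,r--
l=6 r=9: 'y'=='y', l++,r--
l=7 r=8: 'b'=='b', l++,r--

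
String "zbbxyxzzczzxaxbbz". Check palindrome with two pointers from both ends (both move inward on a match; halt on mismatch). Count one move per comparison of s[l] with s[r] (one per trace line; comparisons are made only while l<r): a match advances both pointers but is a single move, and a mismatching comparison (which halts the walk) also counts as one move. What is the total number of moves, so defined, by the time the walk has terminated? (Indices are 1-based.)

l=1 r=17: 'z'=='z', l++,r--
l=2 r=16: 'b'=='b', l++,r--
l=3 r=15: 'b'=='b', l++,r--
l=4 r=14: 'x'=='x', l++,r--
l=5 r=13: 'y'!='a', stop

5 moves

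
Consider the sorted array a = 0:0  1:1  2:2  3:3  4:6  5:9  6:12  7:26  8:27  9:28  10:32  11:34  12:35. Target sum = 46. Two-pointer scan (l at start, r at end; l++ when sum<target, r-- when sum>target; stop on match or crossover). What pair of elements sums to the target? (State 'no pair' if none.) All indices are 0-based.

l=0 r=12: 0+35=35 <46, l++
l=1 r=12: 1+35=36 <46, l++
l=2 r=12: 2+35=37 <46, l++
l=3 r=12: 3+35=38 <46, l++
l=4 r=12: 6+35=41 <46, l++
l=5 r=12: 9+35=44 <46, l++
l=6 r=12: 12+35=47 >46, r--
l=6 r=11: 12+34=46, found

(12, 34)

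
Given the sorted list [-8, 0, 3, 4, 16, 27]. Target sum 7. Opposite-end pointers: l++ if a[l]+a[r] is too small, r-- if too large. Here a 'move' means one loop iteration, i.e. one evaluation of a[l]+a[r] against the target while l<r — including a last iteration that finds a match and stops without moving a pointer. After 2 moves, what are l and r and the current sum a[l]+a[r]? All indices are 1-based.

l=1, r=4, sum=-4

[1,6] -8+27=19 >7 → r--
[1,5] -8+16=8 >7 → r--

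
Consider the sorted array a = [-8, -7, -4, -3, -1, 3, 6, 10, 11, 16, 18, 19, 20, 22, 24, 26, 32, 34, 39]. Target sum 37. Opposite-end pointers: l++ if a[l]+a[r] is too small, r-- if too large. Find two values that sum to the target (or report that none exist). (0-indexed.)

[0,18] -8+39=31 <37 → l++
[1,18] -7+39=32 <37 → l++
[2,18] -4+39=35 <37 → l++
[3,18] -3+39=36 <37 → l++
[4,18] -1+39=38 >37 → r--
[4,17] -1+34=33 <37 → l++
[5,17] 3+34=37 → found

(3, 34)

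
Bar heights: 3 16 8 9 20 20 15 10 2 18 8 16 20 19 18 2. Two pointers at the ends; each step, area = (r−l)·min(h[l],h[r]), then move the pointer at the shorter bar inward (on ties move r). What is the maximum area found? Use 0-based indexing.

l=0 r=15: min(3,2)*15=30 best=30 *, r--
l=0 r=14: min(3,18)*14=42 best=42 *, l++
l=1 r=14: min(16,18)*13=208 best=208 *, l++
l=2 r=14: min(8,18)*12=96 best=208, l++
l=3 r=14: min(9,18)*11=99 best=208, l++
l=4 r=14: min(20,18)*10=180 best=208, r--
l=4 r=13: min(20,19)*9=171 best=208, r--
l=4 r=12: min(20,20)*8=160 best=208, r--
l=4 r=11: min(20,16)*7=112 best=208, r--
l=4 r=10: min(20,8)*6=48 best=208, r--
l=4 r=9: min(20,18)*5=90 best=208, r--
l=4 r=8: min(20,2)*4=8 best=208, r--
l=4 r=7: min(20,10)*3=30 best=208, r--
l=4 r=6: min(20,15)*2=30 best=208, r--
l=4 r=5: min(20,20)*1=20 best=208, r--

max area = 208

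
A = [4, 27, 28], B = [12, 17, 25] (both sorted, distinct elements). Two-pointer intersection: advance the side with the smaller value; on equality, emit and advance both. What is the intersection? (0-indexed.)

intersection = []

[i=0,j=0] 4<12 → i++
[i=1,j=0] 27>12 → j++
[i=1,j=1] 27>17 → j++
[i=1,j=2] 27>25 → j++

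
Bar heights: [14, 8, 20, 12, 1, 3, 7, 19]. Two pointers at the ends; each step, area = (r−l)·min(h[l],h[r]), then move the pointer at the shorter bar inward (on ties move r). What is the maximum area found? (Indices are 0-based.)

l=0 r=7: min(14,19)*7=98 best=98 *, l++
l=1 r=7: min(8,19)*6=48 best=98, l++
l=2 r=7: min(20,19)*5=95 best=98, r--
l=2 r=6: min(20,7)*4=28 best=98, r--
l=2 r=5: min(20,3)*3=9 best=98, r--
l=2 r=4: min(20,1)*2=2 best=98, r--
l=2 r=3: min(20,12)*1=12 best=98, r--

max area = 98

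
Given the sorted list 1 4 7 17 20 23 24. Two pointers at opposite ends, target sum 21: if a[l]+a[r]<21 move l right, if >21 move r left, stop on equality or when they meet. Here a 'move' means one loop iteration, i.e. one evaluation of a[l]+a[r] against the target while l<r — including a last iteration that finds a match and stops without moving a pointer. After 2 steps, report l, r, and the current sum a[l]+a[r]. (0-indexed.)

l=0, r=4, sum=21

l=0 r=6: 1+24=25 >21, r--
l=0 r=5: 1+23=24 >21, r--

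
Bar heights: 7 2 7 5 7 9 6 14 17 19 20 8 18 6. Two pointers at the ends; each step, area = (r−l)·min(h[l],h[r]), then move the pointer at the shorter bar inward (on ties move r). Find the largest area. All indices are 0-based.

l=0 r=13: min(7,6)*13=78 best=78 *, r--
l=0 r=12: min(7,18)*12=84 best=84 *, l++
l=1 r=12: min(2,18)*11=22 best=84, l++
l=2 r=12: min(7,18)*10=70 best=84, l++
l=3 r=12: min(5,18)*9=45 best=84, l++
l=4 r=12: min(7,18)*8=56 best=84, l++
l=5 r=12: min(9,18)*7=63 best=84, l++
l=6 r=12: min(6,18)*6=36 best=84, l++
l=7 r=12: min(14,18)*5=70 best=84, l++
l=8 r=12: min(17,18)*4=68 best=84, l++
l=9 r=12: min(19,18)*3=54 best=84, r--
l=9 r=11: min(19,8)*2=16 best=84, r--
l=9 r=10: min(19,20)*1=19 best=84, l++

max area = 84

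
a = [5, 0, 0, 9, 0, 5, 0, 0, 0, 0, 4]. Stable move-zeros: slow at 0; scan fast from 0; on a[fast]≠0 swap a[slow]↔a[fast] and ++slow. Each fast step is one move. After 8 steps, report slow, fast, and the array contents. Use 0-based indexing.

slow=3, fast=8, a=[5, 9, 5, 0, 0, 0, 0, 0, 0, 0, 4]

slow=0 fast=0: a[fast]=5≠0 swap→a[0]=5, slow++,fast++
slow=1 fast=1: a[fast]=0, fast++
slow=1 fast=2: a[fast]=0, fast++
slow=1 fast=3: a[fast]=9≠0 swap→a[1]=9, slow++,fast++
slow=2 fast=4: a[fast]=0, fast++
slow=2 fast=5: a[fast]=5≠0 swap→a[2]=5, slow++,fast++
slow=3 fast=6: a[fast]=0, fast++
slow=3 fast=7: a[fast]=0, fast++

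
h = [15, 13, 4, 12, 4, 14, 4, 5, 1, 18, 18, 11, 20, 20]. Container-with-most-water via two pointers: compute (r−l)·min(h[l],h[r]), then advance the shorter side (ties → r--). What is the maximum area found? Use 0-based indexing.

max area = 195

[0,13] min(15,20)*13=195 best=195 * → l++
[1,13] min(13,20)*12=156 best=195 → l++
[2,13] min(4,20)*11=44 best=195 → l++
[3,13] min(12,20)*10=120 best=195 → l++
[4,13] min(4,20)*9=36 best=195 → l++
[5,13] min(14,20)*8=112 best=195 → l++
[6,13] min(4,20)*7=28 best=195 → l++
[7,13] min(5,20)*6=30 best=195 → l++
[8,13] min(1,20)*5=5 best=195 → l++
[9,13] min(18,20)*4=72 best=195 → l++
[10,13] min(18,20)*3=54 best=195 → l++
[11,13] min(11,20)*2=22 best=195 → l++
[12,13] min(20,20)*1=20 best=195 → r--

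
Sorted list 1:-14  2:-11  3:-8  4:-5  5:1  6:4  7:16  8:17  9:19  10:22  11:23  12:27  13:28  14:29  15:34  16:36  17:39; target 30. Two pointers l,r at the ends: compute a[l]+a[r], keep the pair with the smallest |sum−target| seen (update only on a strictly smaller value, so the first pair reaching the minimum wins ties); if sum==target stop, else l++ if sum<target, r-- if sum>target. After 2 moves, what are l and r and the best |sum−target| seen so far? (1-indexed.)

l=1 r=17: -14+39=25 d=5 *, l++
l=2 r=17: -11+39=28 d=2 *, l++

l=3, r=17, best |Δ|=2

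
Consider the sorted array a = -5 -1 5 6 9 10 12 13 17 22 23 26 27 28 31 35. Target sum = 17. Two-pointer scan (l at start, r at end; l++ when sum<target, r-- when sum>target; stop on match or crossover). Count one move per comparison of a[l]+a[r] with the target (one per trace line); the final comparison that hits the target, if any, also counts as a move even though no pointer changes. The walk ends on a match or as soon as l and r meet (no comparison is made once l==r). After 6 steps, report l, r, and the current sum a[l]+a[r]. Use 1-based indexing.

l=1, r=10, sum=17

l=1 r=16: -5+35=30 >17, r--
l=1 r=15: -5+31=26 >17, r--
l=1 r=14: -5+28=23 >17, r--
l=1 r=13: -5+27=22 >17, r--
l=1 r=12: -5+26=21 >17, r--
l=1 r=11: -5+23=18 >17, r--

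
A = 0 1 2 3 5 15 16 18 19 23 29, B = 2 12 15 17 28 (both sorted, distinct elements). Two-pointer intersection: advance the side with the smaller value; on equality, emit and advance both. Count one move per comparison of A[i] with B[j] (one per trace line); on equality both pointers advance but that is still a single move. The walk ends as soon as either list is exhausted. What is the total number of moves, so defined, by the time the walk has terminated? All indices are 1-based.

13 moves

[i=1,j=1] 0<2 → i++
[i=2,j=1] 1<2 → i++
[i=3,j=1] 2==2 emit → i++,j++
[i=4,j=2] 3<12 → i++
[i=5,j=2] 5<12 → i++
[i=6,j=2] 15>12 → j++
[i=6,j=3] 15==15 emit → i++,j++
[i=7,j=4] 16<17 → i++
[i=8,j=4] 18>17 → j++
[i=8,j=5] 18<28 → i++
[i=9,j=5] 19<28 → i++
[i=10,j=5] 23<28 → i++
[i=11,j=5] 29>28 → j++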